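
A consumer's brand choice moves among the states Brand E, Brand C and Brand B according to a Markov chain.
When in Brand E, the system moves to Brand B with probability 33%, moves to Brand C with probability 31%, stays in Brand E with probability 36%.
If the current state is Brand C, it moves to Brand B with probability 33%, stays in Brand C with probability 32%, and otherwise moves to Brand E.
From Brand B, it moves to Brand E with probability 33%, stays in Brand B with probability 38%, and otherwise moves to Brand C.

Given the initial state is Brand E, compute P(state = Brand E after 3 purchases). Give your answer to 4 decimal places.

0.3465

Propagate the distribution vector 3 purchases from Brand E.
After 0 purchases: (1.0000, 0.0000, 0.0000)
After 1 purchase: (0.3600, 0.3100, 0.3300)
After 2 purchases: (0.3470, 0.3065, 0.3465)
After 3 purchases: (0.3465, 0.3061, 0.3473)
P(in Brand E after 3 purchases) = 0.3465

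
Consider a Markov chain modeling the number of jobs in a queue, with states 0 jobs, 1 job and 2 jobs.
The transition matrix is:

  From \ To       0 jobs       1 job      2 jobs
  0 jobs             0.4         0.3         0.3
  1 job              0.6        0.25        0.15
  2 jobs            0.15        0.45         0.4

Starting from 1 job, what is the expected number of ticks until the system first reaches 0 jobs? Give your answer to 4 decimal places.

1.9608

Let t(s) be the expected number of ticks to first reach 0 jobs from state s, with t(0 jobs) = 0. Conditioning on the first tick:
t(1 job) = 1 + 0.25·t(1 job) + 0.15·t(2 jobs)
t(2 jobs) = 1 + 0.45·t(1 job) + 0.4·t(2 jobs)
Solving: t(1 job) = 1.9608, t(2 jobs) = 3.1373.
Expected ticks from 1 job to 0 jobs: 1.9608.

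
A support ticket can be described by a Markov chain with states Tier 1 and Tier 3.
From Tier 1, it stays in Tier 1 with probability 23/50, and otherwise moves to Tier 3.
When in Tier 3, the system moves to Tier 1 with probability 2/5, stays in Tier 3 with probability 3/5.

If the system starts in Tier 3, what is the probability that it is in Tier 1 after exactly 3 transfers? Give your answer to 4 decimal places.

Propagate the distribution vector 3 transfers from Tier 3.
After 0 transfers: (0.0000, 1.0000)
After 1 transfer: (0.4000, 0.6000)
After 2 transfers: (0.4240, 0.5760)
After 3 transfers: (0.4254, 0.5746)
P(in Tier 1 after 3 transfers) = 0.4254

0.4254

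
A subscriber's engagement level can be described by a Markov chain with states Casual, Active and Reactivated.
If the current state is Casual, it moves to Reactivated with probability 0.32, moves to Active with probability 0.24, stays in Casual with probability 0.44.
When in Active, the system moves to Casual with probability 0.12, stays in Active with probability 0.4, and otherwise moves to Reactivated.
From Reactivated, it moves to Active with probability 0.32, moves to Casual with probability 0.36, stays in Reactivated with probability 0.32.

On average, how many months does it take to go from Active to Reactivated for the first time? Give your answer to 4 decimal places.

Let t(s) be the expected number of months to first reach Reactivated from state s, with t(Reactivated) = 0. Conditioning on the first month:
t(Casual) = 1 + 0.44·t(Casual) + 0.24·t(Active)
t(Active) = 1 + 0.12·t(Casual) + 0.4·t(Active)
Solving: t(Casual) = 2.7344, t(Active) = 2.2135.
Expected months from Active to Reactivated: 2.2135.

2.2135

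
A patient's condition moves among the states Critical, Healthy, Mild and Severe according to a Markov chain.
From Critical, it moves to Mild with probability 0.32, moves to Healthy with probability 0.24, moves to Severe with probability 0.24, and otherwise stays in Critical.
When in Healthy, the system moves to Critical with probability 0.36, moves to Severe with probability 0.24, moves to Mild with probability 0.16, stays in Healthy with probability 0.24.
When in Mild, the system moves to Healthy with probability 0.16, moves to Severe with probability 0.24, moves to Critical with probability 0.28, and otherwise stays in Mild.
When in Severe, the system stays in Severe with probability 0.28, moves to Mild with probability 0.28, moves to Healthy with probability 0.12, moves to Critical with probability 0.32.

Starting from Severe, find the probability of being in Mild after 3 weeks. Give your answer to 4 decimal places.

0.2805

Propagate the distribution vector 3 weeks from Severe.
After 0 weeks: (0.0000, 0.0000, 0.0000, 1.0000)
After 1 week: (0.3200, 0.1200, 0.2800, 0.2800)
After 2 weeks: (0.2752, 0.1840, 0.2896, 0.2512)
After 3 weeks: (0.2828, 0.1867, 0.2805, 0.2500)
P(in Mild after 3 weeks) = 0.2805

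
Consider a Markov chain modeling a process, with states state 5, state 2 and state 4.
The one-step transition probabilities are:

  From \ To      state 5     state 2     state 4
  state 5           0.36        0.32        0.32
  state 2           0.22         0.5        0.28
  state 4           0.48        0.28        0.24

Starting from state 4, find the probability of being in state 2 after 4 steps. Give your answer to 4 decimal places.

Propagate the distribution vector 4 steps from state 4.
After 0 steps: (0.0000, 0.0000, 1.0000)
After 1 step: (0.4800, 0.2800, 0.2400)
After 2 steps: (0.3496, 0.3608, 0.2896)
After 3 steps: (0.3442, 0.3734, 0.2824)
After 4 steps: (0.3416, 0.3759, 0.2825)
P(in state 2 after 4 steps) = 0.3759

0.3759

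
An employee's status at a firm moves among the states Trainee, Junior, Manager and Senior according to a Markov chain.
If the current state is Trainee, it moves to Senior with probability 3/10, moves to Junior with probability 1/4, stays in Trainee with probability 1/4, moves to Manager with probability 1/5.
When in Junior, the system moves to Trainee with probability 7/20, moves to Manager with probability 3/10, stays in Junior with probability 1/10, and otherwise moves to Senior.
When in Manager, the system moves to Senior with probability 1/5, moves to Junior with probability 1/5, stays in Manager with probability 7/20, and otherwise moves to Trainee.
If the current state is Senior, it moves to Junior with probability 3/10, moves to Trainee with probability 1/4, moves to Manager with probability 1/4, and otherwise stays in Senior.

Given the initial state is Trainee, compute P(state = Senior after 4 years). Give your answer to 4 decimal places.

Propagate the distribution vector 4 years from Trainee.
After 0 years: (1.0000, 0.0000, 0.0000, 0.0000)
After 1 year: (0.2500, 0.2500, 0.2000, 0.3000)
After 2 years: (0.2750, 0.2175, 0.2700, 0.2375)
After 3 years: (0.2718, 0.2158, 0.2741, 0.2384)
After 4 years: (0.2716, 0.2159, 0.2746, 0.2380)
P(in Senior after 4 years) = 0.2380

0.2380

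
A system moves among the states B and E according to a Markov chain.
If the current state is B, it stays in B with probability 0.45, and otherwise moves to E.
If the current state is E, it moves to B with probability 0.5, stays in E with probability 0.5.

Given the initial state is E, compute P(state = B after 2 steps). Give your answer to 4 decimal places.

0.4750

Sum over the intermediate state after 1 step:
P = P(E→B)·P(B→B) + P(E→E)·P(E→B)
  = 0.5×0.45 + 0.5×0.5
  = 0.2250 + 0.2500 = 0.4750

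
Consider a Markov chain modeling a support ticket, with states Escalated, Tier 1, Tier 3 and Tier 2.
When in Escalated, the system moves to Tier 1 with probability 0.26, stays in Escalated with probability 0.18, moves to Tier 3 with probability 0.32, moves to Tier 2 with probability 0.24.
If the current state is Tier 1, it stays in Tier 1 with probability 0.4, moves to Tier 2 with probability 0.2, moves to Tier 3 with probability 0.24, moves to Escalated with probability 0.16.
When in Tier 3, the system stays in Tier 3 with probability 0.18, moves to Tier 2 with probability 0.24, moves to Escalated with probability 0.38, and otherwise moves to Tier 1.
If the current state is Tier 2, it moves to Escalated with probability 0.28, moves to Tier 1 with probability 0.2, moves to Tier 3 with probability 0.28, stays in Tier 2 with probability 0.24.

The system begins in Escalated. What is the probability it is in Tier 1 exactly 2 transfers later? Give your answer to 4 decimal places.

0.2628

Propagate the distribution vector 2 transfers from Escalated.
After 0 transfers: (1.0000, 0.0000, 0.0000, 0.0000)
After 1 transfer: (0.1800, 0.2600, 0.3200, 0.2400)
After 2 transfers: (0.2628, 0.2628, 0.2448, 0.2296)
P(in Tier 1 after 2 transfers) = 0.2628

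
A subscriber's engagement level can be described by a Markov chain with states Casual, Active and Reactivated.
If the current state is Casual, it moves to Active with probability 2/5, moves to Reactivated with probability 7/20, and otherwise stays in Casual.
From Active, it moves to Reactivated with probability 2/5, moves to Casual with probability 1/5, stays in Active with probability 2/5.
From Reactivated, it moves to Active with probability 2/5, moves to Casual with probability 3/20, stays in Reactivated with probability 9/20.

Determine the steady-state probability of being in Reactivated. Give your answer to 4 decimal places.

0.4111

Let the stationary distribution be π with π = πP and π_1 + π_2 + π_3 = 1.
π_1 = 0.25·π_1 + 0.2·π_2 + 0.15·π_3
π_2 = 0.4·π_1 + 0.4·π_2 + 0.4·π_3
Solving with the normalization constraint gives π = (0.1889, 0.4000, 0.4111).
So the stationary probability of Reactivated is 0.4111.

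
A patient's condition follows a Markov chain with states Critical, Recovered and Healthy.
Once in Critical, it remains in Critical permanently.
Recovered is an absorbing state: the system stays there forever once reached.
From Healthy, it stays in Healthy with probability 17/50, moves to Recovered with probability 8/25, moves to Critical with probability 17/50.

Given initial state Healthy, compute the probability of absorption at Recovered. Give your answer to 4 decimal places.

0.4848

Let h(s) be the probability of absorption at Recovered starting from transient state s. Then h(Recovered) = 1 and h(Critical) = 0. By first-step analysis:
h(Healthy) = 0.34·0 + 0.32·1 + 0.34·h(Healthy)
Solving: h(Healthy) = 0.4848.
Starting from Healthy, the probability is 0.4848.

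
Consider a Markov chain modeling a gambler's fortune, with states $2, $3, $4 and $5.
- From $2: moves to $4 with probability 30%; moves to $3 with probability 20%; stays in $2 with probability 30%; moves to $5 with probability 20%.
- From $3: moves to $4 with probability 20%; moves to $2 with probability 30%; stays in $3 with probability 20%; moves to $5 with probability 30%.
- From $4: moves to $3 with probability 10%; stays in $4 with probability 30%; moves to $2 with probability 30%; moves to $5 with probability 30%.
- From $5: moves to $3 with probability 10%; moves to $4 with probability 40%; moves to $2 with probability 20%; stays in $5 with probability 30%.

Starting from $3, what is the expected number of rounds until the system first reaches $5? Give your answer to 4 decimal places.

Let t(s) be the expected number of rounds to first reach $5 from state s, with t($5) = 0. Conditioning on the first round:
t($2) = 1 + 0.3·t($2) + 0.2·t($3) + 0.3·t($4)
t($3) = 1 + 0.3·t($2) + 0.2·t($3) + 0.2·t($4)
t($4) = 1 + 0.3·t($2) + 0.1·t($3) + 0.3·t($4)
Solving: t($2) = 4.0741, t($3) = 3.7037, t($4) = 3.7037.
Expected rounds from $3 to $5: 3.7037.

3.7037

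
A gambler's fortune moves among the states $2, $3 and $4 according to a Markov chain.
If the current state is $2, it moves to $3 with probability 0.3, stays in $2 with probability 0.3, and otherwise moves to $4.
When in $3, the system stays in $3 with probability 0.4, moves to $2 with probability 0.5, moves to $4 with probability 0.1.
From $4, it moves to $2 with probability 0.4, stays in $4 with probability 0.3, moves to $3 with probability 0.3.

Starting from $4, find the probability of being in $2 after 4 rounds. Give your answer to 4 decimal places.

0.3939

Propagate the distribution vector 4 rounds from $4.
After 0 rounds: (0.0000, 0.0000, 1.0000)
After 1 round: (0.4000, 0.3000, 0.3000)
After 2 rounds: (0.3900, 0.3300, 0.2800)
After 3 rounds: (0.3940, 0.3330, 0.2730)
After 4 rounds: (0.3939, 0.3333, 0.2728)
P(in $2 after 4 rounds) = 0.3939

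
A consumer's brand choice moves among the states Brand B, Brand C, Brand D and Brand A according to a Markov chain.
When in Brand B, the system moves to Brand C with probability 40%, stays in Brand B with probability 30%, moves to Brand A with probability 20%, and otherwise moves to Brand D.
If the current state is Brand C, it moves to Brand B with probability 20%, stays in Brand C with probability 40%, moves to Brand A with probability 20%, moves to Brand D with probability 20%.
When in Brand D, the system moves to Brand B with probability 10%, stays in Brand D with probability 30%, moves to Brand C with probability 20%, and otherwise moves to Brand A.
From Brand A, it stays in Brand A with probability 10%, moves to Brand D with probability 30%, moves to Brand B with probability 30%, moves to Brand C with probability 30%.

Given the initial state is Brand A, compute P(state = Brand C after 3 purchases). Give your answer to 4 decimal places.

0.3330

Propagate the distribution vector 3 purchases from Brand A.
After 0 purchases: (0.0000, 0.0000, 0.0000, 1.0000)
After 1 purchase: (0.3000, 0.3000, 0.3000, 0.1000)
After 2 purchases: (0.2100, 0.3300, 0.2100, 0.2500)
After 3 purchases: (0.2250, 0.3330, 0.2250, 0.2170)
P(in Brand C after 3 purchases) = 0.3330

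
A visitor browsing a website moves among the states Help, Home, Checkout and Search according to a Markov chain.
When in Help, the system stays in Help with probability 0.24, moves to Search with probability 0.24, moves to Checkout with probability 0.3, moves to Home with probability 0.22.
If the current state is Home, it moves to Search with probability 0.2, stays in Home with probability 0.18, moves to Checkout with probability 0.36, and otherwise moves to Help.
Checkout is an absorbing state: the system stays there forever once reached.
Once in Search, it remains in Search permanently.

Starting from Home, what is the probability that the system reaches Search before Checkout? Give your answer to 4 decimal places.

0.3788

Let h(s) be the probability of absorption at Search starting from transient state s. Then h(Search) = 1 and h(Checkout) = 0. By first-step analysis:
h(Help) = 0.24·h(Help) + 0.22·h(Home) + 0.3·0 + 0.24·1
h(Home) = 0.26·h(Help) + 0.18·h(Home) + 0.36·0 + 0.2·1
Solving: h(Help) = 0.4254, h(Home) = 0.3788.
Starting from Home, the probability is 0.3788.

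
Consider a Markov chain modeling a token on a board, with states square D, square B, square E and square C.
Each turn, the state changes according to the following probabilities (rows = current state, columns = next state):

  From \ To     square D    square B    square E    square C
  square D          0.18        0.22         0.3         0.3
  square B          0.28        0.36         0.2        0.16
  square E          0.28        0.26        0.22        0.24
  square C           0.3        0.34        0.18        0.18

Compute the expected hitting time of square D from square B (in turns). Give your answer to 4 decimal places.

3.5262

Let t(s) be the expected number of turns to first reach square D from state s, with t(square D) = 0. Conditioning on the first turn:
t(square B) = 1 + 0.36·t(square B) + 0.2·t(square E) + 0.16·t(square C)
t(square E) = 1 + 0.26·t(square B) + 0.22·t(square E) + 0.24·t(square C)
t(square C) = 1 + 0.34·t(square B) + 0.18·t(square E) + 0.18·t(square C)
Solving: t(square B) = 3.5262, t(square E) = 3.5203, t(square C) = 3.4543.
Expected turns from square B to square D: 3.5262.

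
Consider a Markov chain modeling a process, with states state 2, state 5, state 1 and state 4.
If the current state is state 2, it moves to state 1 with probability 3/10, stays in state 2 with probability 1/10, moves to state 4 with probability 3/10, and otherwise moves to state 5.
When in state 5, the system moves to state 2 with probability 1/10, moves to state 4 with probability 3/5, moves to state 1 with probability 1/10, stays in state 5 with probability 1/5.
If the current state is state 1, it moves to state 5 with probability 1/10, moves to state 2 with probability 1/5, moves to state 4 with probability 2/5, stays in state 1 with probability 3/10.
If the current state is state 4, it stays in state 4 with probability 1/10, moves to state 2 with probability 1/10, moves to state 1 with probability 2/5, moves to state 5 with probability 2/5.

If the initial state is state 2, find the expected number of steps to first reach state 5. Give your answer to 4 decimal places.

Let t(s) be the expected number of steps to first reach state 5 from state s, with t(state 5) = 0. Conditioning on the first step:
t(state 2) = 1 + 0.1·t(state 2) + 0.3·t(state 1) + 0.3·t(state 4)
t(state 1) = 1 + 0.2·t(state 2) + 0.3·t(state 1) + 0.4·t(state 4)
t(state 4) = 1 + 0.1·t(state 2) + 0.4·t(state 1) + 0.1·t(state 4)
Solving: t(state 2) = 3.8141, t(state 1) = 4.5513, t(state 4) = 3.5577.
Expected steps from state 2 to state 5: 3.8141.

3.8141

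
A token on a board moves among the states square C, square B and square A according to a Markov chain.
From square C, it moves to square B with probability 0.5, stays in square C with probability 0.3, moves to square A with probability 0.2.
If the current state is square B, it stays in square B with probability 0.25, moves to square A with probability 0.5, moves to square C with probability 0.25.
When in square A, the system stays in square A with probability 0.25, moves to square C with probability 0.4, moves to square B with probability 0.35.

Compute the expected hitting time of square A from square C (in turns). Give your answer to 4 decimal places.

Let t(s) be the expected number of turns to first reach square A from state s, with t(square A) = 0. Conditioning on the first turn:
t(square C) = 1 + 0.3·t(square C) + 0.5·t(square B)
t(square B) = 1 + 0.25·t(square C) + 0.25·t(square B)
Solving: t(square C) = 3.1250, t(square B) = 2.3750.
Expected turns from square C to square A: 3.1250.

3.1250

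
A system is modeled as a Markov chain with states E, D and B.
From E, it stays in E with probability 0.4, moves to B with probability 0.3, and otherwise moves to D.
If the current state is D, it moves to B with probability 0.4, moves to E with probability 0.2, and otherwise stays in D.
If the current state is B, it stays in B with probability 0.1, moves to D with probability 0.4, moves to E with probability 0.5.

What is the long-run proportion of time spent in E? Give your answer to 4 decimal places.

Let the stationary distribution be π with π = πP and π_1 + π_2 + π_3 = 1.
π_1 = 0.4·π_1 + 0.2·π_2 + 0.5·π_3
π_2 = 0.3·π_1 + 0.4·π_2 + 0.4·π_3
Solving with the normalization constraint gives π = (0.3551, 0.3645, 0.2804).
So the stationary probability of E is 0.3551.

0.3551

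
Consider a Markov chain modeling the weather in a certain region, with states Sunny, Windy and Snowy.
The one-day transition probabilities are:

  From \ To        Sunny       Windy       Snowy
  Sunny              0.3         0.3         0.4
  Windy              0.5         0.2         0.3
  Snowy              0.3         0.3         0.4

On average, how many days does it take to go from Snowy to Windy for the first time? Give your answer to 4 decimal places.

3.3333

Let t(s) be the expected number of days to first reach Windy from state s, with t(Windy) = 0. Conditioning on the first day:
t(Sunny) = 1 + 0.3·t(Sunny) + 0.4·t(Snowy)
t(Snowy) = 1 + 0.3·t(Sunny) + 0.4·t(Snowy)
Solving: t(Sunny) = 3.3333, t(Snowy) = 3.3333.
Expected days from Snowy to Windy: 3.3333.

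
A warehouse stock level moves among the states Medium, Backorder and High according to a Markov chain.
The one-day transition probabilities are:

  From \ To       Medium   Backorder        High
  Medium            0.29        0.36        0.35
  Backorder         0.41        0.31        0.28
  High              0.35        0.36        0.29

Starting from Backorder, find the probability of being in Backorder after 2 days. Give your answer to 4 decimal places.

Sum over the intermediate state after 1 day:
P = P(Backorder→Medium)·P(Medium→Backorder) + P(Backorder→Backorder)·P(Backorder→Backorder) + P(Backorder→High)·P(High→Backorder)
  = 0.41×0.36 + 0.31×0.31 + 0.28×0.36
  = 0.1476 + 0.0961 + 0.1008 = 0.3445

0.3445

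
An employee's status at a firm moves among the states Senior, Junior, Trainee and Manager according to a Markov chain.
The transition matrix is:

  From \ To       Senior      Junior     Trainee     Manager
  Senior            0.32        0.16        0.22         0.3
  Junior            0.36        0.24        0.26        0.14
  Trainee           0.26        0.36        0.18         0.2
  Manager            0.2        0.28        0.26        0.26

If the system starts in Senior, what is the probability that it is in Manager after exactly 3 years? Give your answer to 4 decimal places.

Propagate the distribution vector 3 years from Senior.
After 0 years: (1.0000, 0.0000, 0.0000, 0.0000)
After 1 year: (0.3200, 0.1600, 0.2200, 0.3000)
After 2 years: (0.2772, 0.2528, 0.2296, 0.2404)
After 3 years: (0.2875, 0.2550, 0.2305, 0.2270)
P(in Manager after 3 years) = 0.2270

0.2270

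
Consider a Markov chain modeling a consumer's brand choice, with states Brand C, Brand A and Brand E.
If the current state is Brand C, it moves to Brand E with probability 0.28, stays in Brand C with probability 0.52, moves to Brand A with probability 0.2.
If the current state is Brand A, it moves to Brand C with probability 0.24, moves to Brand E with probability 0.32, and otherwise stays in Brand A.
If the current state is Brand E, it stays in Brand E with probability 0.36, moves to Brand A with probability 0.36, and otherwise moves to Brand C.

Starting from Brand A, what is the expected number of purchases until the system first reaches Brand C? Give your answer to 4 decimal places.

3.9474

Let t(s) be the expected number of purchases to first reach Brand C from state s, with t(Brand C) = 0. Conditioning on the first purchase:
t(Brand A) = 1 + 0.44·t(Brand A) + 0.32·t(Brand E)
t(Brand E) = 1 + 0.36·t(Brand A) + 0.36·t(Brand E)
Solving: t(Brand A) = 3.9474, t(Brand E) = 3.7829.
Expected purchases from Brand A to Brand C: 3.9474.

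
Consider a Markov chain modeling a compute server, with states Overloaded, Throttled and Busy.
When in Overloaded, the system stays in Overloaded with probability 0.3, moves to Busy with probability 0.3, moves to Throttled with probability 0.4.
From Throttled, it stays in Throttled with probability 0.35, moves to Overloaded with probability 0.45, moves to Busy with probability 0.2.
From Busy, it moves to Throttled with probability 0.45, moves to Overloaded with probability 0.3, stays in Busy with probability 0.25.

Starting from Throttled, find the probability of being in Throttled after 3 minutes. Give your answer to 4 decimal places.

Propagate the distribution vector 3 minutes from Throttled.
After 0 minutes: (0.0000, 1.0000, 0.0000)
After 1 minute: (0.4500, 0.3500, 0.2000)
After 2 minutes: (0.3525, 0.3925, 0.2550)
After 3 minutes: (0.3589, 0.3931, 0.2480)
P(in Throttled after 3 minutes) = 0.3931

0.3931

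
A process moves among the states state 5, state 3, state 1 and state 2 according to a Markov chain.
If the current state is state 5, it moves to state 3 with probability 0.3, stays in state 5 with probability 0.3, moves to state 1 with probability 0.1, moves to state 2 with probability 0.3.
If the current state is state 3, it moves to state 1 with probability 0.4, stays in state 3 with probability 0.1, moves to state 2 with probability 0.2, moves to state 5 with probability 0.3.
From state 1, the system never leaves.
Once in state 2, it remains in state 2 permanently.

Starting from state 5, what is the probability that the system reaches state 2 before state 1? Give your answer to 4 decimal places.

Let h(s) be the probability of absorption at state 2 starting from transient state s. Then h(state 2) = 1 and h(state 1) = 0. By first-step analysis:
h(state 5) = 0.3·h(state 5) + 0.3·h(state 3) + 0.1·0 + 0.3·1
h(state 3) = 0.3·h(state 5) + 0.1·h(state 3) + 0.4·0 + 0.2·1
Solving: h(state 5) = 0.6111, h(state 3) = 0.4259.
Starting from state 5, the probability is 0.6111.

0.6111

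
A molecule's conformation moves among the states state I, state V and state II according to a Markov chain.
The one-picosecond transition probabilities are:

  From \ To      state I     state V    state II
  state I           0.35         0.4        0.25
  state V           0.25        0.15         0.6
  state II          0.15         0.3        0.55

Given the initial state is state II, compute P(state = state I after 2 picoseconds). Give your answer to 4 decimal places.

0.2100

Sum over the intermediate state after 1 picosecond:
P = P(state II→state I)·P(state I→state I) + P(state II→state V)·P(state V→state I) + P(state II→state II)·P(state II→state I)
  = 0.15×0.35 + 0.3×0.25 + 0.55×0.15
  = 0.0525 + 0.0750 + 0.0825 = 0.2100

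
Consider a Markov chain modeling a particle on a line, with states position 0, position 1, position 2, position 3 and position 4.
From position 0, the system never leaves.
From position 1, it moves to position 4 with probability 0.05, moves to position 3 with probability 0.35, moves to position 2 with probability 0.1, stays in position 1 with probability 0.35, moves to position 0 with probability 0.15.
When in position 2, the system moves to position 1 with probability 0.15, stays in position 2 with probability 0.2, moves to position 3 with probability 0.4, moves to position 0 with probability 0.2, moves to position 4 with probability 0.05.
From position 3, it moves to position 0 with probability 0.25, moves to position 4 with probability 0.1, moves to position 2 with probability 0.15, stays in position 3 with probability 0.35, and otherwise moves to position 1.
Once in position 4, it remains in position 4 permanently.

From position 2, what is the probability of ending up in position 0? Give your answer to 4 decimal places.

0.7531

Let h(s) be the probability of absorption at position 0 starting from transient state s. Then h(position 0) = 1 and h(position 4) = 0. By first-step analysis:
h(position 1) = 0.15·1 + 0.35·h(position 1) + 0.1·h(position 2) + 0.35·h(position 3) + 0.05·0
h(position 2) = 0.2·1 + 0.15·h(position 1) + 0.2·h(position 2) + 0.4·h(position 3) + 0.05·0
h(position 3) = 0.25·1 + 0.15·h(position 1) + 0.15·h(position 2) + 0.35·h(position 3) + 0.1·0
Solving: h(position 1) = 0.7392, h(position 2) = 0.7531, h(position 3) = 0.7290.
Starting from position 2, the probability is 0.7531.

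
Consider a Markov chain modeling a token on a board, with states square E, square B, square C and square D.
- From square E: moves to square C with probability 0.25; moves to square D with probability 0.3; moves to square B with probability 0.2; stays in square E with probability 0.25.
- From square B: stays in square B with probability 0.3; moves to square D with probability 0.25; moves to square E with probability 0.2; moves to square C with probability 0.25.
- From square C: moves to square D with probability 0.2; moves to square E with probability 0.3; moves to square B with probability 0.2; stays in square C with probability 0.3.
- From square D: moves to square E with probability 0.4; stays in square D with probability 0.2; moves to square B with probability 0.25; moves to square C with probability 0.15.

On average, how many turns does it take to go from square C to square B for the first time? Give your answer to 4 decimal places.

Let t(s) be the expected number of turns to first reach square B from state s, with t(square B) = 0. Conditioning on the first turn:
t(square E) = 1 + 0.25·t(square E) + 0.25·t(square C) + 0.3·t(square D)
t(square C) = 1 + 0.3·t(square E) + 0.3·t(square C) + 0.2·t(square D)
t(square D) = 1 + 0.4·t(square E) + 0.15·t(square C) + 0.2·t(square D)
Solving: t(square E) = 4.7045, t(square C) = 4.7273, t(square D) = 4.4886.
Expected turns from square C to square B: 4.7273.

4.7273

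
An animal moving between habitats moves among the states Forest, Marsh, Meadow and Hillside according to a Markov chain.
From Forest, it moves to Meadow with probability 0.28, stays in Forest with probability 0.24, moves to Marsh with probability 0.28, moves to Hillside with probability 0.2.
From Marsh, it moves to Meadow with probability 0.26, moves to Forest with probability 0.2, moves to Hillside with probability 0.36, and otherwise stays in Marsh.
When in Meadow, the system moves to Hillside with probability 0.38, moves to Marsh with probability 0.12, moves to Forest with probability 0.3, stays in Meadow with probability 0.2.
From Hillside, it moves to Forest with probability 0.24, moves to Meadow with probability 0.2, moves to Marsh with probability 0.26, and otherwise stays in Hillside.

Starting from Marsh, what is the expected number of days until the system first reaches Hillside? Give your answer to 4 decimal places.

3.0534

Let t(s) be the expected number of days to first reach Hillside from state s, with t(Hillside) = 0. Conditioning on the first day:
t(Forest) = 1 + 0.24·t(Forest) + 0.28·t(Marsh) + 0.28·t(Meadow)
t(Marsh) = 1 + 0.2·t(Forest) + 0.18·t(Marsh) + 0.26·t(Meadow)
t(Meadow) = 1 + 0.3·t(Forest) + 0.12·t(Marsh) + 0.2·t(Meadow)
Solving: t(Forest) = 3.5622, t(Marsh) = 3.0534, t(Meadow) = 3.0438.
Expected days from Marsh to Hillside: 3.0534.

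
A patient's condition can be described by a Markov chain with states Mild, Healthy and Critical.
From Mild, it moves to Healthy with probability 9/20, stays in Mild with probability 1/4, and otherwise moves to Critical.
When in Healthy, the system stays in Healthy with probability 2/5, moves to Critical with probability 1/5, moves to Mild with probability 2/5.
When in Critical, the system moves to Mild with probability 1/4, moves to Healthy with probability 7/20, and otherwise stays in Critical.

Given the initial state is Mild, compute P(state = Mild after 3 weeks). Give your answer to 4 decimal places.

Propagate the distribution vector 3 weeks from Mild.
After 0 weeks: (1.0000, 0.0000, 0.0000)
After 1 week: (0.2500, 0.4500, 0.3000)
After 2 weeks: (0.3175, 0.3975, 0.2850)
After 3 weeks: (0.3096, 0.4016, 0.2888)
P(in Mild after 3 weeks) = 0.3096

0.3096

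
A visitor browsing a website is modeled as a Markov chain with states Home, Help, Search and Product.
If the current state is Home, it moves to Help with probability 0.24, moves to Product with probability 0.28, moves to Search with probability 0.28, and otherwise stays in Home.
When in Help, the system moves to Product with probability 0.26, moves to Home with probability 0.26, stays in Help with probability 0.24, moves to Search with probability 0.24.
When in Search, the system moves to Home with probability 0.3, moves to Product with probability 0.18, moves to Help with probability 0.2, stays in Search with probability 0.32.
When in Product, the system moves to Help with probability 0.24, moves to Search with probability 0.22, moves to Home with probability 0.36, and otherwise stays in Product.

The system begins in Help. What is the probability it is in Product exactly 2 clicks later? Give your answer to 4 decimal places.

0.2252

Propagate the distribution vector 2 clicks from Help.
After 0 clicks: (0.0000, 1.0000, 0.0000, 0.0000)
After 1 click: (0.2600, 0.2400, 0.2400, 0.2600)
After 2 clicks: (0.2800, 0.2304, 0.2644, 0.2252)
P(in Product after 2 clicks) = 0.2252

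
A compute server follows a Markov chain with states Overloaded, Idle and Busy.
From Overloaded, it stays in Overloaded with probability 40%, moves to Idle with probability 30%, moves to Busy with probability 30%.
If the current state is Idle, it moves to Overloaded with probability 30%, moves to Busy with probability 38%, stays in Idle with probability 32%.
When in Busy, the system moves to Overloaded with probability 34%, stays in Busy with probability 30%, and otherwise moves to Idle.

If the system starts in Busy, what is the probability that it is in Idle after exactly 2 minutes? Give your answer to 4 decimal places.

Sum over the intermediate state after 1 minute:
P = P(Busy→Overloaded)·P(Overloaded→Idle) + P(Busy→Idle)·P(Idle→Idle) + P(Busy→Busy)·P(Busy→Idle)
  = 0.34×0.3 + 0.36×0.32 + 0.3×0.36
  = 0.1020 + 0.1152 + 0.1080 = 0.3252

0.3252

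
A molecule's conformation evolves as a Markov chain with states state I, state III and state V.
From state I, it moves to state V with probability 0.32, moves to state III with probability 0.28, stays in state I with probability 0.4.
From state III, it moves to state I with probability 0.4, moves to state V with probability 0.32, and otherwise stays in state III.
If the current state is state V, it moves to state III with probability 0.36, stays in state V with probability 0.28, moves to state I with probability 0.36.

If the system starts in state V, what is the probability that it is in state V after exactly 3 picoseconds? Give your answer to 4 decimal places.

0.3076

Propagate the distribution vector 3 picoseconds from state V.
After 0 picoseconds: (0.0000, 0.0000, 1.0000)
After 1 picosecond: (0.3600, 0.3600, 0.2800)
After 2 picoseconds: (0.3888, 0.3024, 0.3088)
After 3 picoseconds: (0.3876, 0.3047, 0.3076)
P(in state V after 3 picoseconds) = 0.3076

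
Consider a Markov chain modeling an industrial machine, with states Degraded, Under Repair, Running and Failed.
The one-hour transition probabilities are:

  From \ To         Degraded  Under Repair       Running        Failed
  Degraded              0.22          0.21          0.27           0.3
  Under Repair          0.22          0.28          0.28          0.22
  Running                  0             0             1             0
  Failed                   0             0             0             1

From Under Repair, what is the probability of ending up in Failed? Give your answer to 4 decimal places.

0.4610

Let h(s) be the probability of absorption at Failed starting from transient state s. Then h(Failed) = 1 and h(Running) = 0. By first-step analysis:
h(Degraded) = 0.22·h(Degraded) + 0.21·h(Under Repair) + 0.27·0 + 0.3·1
h(Under Repair) = 0.22·h(Degraded) + 0.28·h(Under Repair) + 0.28·0 + 0.22·1
Solving: h(Degraded) = 0.5087, h(Under Repair) = 0.4610.
Starting from Under Repair, the probability is 0.4610.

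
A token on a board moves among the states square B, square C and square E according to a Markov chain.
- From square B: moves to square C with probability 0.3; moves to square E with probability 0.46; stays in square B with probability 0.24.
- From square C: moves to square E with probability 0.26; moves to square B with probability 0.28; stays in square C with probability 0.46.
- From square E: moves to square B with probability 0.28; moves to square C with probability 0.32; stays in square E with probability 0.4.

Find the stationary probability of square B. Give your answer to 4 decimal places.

0.2692

Let the stationary distribution be π with π = πP and π_1 + π_2 + π_3 = 1.
π_1 = 0.24·π_1 + 0.28·π_2 + 0.28·π_3
π_2 = 0.3·π_1 + 0.46·π_2 + 0.32·π_3
Solving with the normalization constraint gives π = (0.2692, 0.3658, 0.3649).
So the stationary probability of square B is 0.2692.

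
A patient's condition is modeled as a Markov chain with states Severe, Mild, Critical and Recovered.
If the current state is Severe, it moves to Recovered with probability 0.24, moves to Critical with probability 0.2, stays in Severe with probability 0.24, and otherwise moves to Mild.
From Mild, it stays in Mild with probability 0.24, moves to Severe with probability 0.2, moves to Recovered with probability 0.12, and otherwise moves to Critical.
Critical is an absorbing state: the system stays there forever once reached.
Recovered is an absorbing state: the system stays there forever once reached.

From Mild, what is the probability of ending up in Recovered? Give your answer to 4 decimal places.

0.2710

Let h(s) be the probability of absorption at Recovered starting from transient state s. Then h(Recovered) = 1 and h(Critical) = 0. By first-step analysis:
h(Severe) = 0.24·h(Severe) + 0.32·h(Mild) + 0.2·0 + 0.24·1
h(Mild) = 0.2·h(Severe) + 0.24·h(Mild) + 0.44·0 + 0.12·1
Solving: h(Severe) = 0.4299, h(Mild) = 0.2710.
Starting from Mild, the probability is 0.2710.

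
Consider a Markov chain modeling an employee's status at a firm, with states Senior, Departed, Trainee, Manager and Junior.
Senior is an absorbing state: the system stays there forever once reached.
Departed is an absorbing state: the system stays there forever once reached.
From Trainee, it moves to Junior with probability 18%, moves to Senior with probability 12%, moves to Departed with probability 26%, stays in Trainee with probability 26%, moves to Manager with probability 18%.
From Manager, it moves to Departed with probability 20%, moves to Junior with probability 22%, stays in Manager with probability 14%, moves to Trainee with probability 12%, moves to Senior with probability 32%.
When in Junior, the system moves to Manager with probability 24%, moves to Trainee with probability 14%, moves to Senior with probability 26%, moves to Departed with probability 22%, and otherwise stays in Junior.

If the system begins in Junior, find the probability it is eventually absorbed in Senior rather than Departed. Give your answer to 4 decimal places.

Let h(s) be the probability of absorption at Senior starting from transient state s. Then h(Senior) = 1 and h(Departed) = 0. By first-step analysis:
h(Trainee) = 0.12·1 + 0.26·0 + 0.26·h(Trainee) + 0.18·h(Manager) + 0.18·h(Junior)
h(Manager) = 0.32·1 + 0.2·0 + 0.12·h(Trainee) + 0.14·h(Manager) + 0.22·h(Junior)
h(Junior) = 0.26·1 + 0.22·0 + 0.14·h(Trainee) + 0.24·h(Manager) + 0.14·h(Junior)
Solving: h(Trainee) = 0.4293, h(Manager) = 0.5678, h(Junior) = 0.5307.
Starting from Junior, the probability is 0.5307.

0.5307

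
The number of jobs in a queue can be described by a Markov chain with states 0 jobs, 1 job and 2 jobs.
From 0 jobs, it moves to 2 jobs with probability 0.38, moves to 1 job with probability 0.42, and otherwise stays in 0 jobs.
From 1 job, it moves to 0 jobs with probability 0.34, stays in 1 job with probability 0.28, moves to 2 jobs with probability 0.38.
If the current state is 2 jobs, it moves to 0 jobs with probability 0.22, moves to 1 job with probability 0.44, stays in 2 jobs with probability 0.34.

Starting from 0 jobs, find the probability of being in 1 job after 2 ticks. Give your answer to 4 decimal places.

Sum over the intermediate state after 1 tick:
P = P(0 jobs→0 jobs)·P(0 jobs→1 job) + P(0 jobs→1 job)·P(1 job→1 job) + P(0 jobs→2 jobs)·P(2 jobs→1 job)
  = 0.2×0.42 + 0.42×0.28 + 0.38×0.44
  = 0.0840 + 0.1176 + 0.1672 = 0.3688

0.3688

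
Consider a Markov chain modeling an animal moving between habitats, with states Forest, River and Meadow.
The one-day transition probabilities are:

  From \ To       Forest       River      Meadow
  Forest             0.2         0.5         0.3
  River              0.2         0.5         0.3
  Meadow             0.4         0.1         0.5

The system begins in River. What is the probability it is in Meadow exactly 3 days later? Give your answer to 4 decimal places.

0.3720

Propagate the distribution vector 3 days from River.
After 0 days: (0.0000, 1.0000, 0.0000)
After 1 day: (0.2000, 0.5000, 0.3000)
After 2 days: (0.2600, 0.3800, 0.3600)
After 3 days: (0.2720, 0.3560, 0.3720)
P(in Meadow after 3 days) = 0.3720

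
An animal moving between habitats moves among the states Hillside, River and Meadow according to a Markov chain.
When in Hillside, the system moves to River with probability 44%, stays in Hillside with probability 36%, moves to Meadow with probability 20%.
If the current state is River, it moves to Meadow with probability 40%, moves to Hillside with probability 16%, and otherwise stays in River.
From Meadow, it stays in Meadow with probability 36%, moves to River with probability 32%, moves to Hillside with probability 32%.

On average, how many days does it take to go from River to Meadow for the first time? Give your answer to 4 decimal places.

2.7778

Let t(s) be the expected number of days to first reach Meadow from state s, with t(Meadow) = 0. Conditioning on the first day:
t(Hillside) = 1 + 0.36·t(Hillside) + 0.44·t(River)
t(River) = 1 + 0.16·t(Hillside) + 0.44·t(River)
Solving: t(Hillside) = 3.4722, t(River) = 2.7778.
Expected days from River to Meadow: 2.7778.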